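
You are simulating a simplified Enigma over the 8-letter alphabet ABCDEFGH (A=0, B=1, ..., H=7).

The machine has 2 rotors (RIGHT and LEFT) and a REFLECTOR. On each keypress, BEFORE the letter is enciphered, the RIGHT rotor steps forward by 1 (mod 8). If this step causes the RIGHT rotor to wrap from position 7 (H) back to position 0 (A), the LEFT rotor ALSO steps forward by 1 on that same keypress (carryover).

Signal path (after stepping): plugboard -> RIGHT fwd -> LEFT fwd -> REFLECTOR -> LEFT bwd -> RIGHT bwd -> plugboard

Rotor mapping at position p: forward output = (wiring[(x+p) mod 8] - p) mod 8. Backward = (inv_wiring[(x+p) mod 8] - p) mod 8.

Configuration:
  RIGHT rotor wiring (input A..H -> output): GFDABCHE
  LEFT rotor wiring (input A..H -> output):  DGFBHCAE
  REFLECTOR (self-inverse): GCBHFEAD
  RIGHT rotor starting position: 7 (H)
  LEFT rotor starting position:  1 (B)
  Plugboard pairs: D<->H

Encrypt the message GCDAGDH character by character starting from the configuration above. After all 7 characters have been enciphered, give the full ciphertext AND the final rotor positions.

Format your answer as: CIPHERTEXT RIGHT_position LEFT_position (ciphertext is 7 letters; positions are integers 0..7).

Answer: FBGBEGF 6 2

Derivation:
Char 1 ('G'): step: R->0, L->2 (L advanced); G->plug->G->R->H->L->E->refl->F->L'->C->R'->F->plug->F
Char 2 ('C'): step: R->1, L=2; C->plug->C->R->H->L->E->refl->F->L'->C->R'->B->plug->B
Char 3 ('D'): step: R->2, L=2; D->plug->H->R->D->L->A->refl->G->L'->E->R'->G->plug->G
Char 4 ('A'): step: R->3, L=2; A->plug->A->R->F->L->C->refl->B->L'->G->R'->B->plug->B
Char 5 ('G'): step: R->4, L=2; G->plug->G->R->H->L->E->refl->F->L'->C->R'->E->plug->E
Char 6 ('D'): step: R->5, L=2; D->plug->H->R->E->L->G->refl->A->L'->D->R'->G->plug->G
Char 7 ('H'): step: R->6, L=2; H->plug->D->R->H->L->E->refl->F->L'->C->R'->F->plug->F
Final: ciphertext=FBGBEGF, RIGHT=6, LEFT=2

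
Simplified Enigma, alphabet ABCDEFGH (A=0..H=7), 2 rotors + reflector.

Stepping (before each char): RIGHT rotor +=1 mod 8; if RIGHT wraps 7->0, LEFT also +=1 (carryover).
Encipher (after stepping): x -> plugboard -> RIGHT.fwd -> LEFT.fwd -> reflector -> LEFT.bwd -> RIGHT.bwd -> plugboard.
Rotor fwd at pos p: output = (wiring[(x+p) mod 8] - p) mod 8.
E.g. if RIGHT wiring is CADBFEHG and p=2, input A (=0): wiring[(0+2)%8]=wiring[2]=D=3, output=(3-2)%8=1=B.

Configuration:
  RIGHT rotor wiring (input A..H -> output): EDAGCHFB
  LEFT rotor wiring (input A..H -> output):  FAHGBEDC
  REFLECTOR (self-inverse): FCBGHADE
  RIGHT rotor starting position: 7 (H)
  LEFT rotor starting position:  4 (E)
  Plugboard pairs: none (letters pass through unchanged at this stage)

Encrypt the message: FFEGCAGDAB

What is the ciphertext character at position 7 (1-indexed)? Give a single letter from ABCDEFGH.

Char 1 ('F'): step: R->0, L->5 (L advanced); F->plug->F->R->H->L->E->refl->H->L'->A->R'->C->plug->C
Char 2 ('F'): step: R->1, L=5; F->plug->F->R->E->L->D->refl->G->L'->B->R'->D->plug->D
Char 3 ('E'): step: R->2, L=5; E->plug->E->R->D->L->A->refl->F->L'->C->R'->G->plug->G
Char 4 ('G'): step: R->3, L=5; G->plug->G->R->A->L->H->refl->E->L'->H->R'->B->plug->B
Char 5 ('C'): step: R->4, L=5; C->plug->C->R->B->L->G->refl->D->L'->E->R'->G->plug->G
Char 6 ('A'): step: R->5, L=5; A->plug->A->R->C->L->F->refl->A->L'->D->R'->F->plug->F
Char 7 ('G'): step: R->6, L=5; G->plug->G->R->E->L->D->refl->G->L'->B->R'->H->plug->H

H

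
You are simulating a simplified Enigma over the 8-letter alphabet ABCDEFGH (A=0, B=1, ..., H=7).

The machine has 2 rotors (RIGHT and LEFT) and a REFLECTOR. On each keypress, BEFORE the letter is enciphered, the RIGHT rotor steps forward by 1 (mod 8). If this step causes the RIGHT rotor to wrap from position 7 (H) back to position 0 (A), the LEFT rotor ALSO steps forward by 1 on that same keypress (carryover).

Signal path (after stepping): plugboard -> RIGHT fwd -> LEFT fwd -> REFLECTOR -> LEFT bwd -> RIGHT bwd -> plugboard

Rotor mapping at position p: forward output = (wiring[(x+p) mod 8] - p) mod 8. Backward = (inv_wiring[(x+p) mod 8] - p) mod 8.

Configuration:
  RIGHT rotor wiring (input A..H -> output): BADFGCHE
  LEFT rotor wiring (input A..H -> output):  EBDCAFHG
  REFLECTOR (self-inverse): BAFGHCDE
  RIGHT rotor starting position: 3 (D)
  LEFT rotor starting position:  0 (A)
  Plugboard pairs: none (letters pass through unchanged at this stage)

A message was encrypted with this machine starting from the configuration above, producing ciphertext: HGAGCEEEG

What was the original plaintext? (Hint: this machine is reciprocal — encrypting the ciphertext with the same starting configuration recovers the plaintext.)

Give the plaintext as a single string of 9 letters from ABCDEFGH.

Char 1 ('H'): step: R->4, L=0; H->plug->H->R->B->L->B->refl->A->L'->E->R'->F->plug->F
Char 2 ('G'): step: R->5, L=0; G->plug->G->R->A->L->E->refl->H->L'->G->R'->F->plug->F
Char 3 ('A'): step: R->6, L=0; A->plug->A->R->B->L->B->refl->A->L'->E->R'->H->plug->H
Char 4 ('G'): step: R->7, L=0; G->plug->G->R->D->L->C->refl->F->L'->F->R'->A->plug->A
Char 5 ('C'): step: R->0, L->1 (L advanced); C->plug->C->R->D->L->H->refl->E->L'->E->R'->H->plug->H
Char 6 ('E'): step: R->1, L=1; E->plug->E->R->B->L->C->refl->F->L'->G->R'->F->plug->F
Char 7 ('E'): step: R->2, L=1; E->plug->E->R->F->L->G->refl->D->L'->H->R'->G->plug->G
Char 8 ('E'): step: R->3, L=1; E->plug->E->R->B->L->C->refl->F->L'->G->R'->F->plug->F
Char 9 ('G'): step: R->4, L=1; G->plug->G->R->H->L->D->refl->G->L'->F->R'->E->plug->E

Answer: FFHAHFGFE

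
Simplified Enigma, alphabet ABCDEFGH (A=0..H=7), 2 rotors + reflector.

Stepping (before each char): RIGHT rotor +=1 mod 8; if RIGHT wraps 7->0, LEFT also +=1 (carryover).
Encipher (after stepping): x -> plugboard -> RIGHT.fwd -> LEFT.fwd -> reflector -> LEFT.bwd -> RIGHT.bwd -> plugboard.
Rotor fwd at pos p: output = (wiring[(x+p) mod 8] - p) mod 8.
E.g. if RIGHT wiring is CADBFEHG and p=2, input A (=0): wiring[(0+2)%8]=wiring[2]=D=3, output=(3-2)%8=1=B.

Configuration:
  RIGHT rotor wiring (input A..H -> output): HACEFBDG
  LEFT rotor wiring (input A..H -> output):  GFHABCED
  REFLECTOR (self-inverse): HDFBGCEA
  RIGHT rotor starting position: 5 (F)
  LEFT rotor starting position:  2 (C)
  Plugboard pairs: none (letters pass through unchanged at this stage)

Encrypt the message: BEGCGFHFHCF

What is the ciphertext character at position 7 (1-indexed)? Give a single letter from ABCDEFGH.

Char 1 ('B'): step: R->6, L=2; B->plug->B->R->A->L->F->refl->C->L'->E->R'->E->plug->E
Char 2 ('E'): step: R->7, L=2; E->plug->E->R->F->L->B->refl->D->L'->H->R'->A->plug->A
Char 3 ('G'): step: R->0, L->3 (L advanced); G->plug->G->R->D->L->B->refl->D->L'->F->R'->E->plug->E
Char 4 ('C'): step: R->1, L=3; C->plug->C->R->D->L->B->refl->D->L'->F->R'->G->plug->G
Char 5 ('G'): step: R->2, L=3; G->plug->G->R->F->L->D->refl->B->L'->D->R'->C->plug->C
Char 6 ('F'): step: R->3, L=3; F->plug->F->R->E->L->A->refl->H->L'->C->R'->B->plug->B
Char 7 ('H'): step: R->4, L=3; H->plug->H->R->A->L->F->refl->C->L'->G->R'->G->plug->G

G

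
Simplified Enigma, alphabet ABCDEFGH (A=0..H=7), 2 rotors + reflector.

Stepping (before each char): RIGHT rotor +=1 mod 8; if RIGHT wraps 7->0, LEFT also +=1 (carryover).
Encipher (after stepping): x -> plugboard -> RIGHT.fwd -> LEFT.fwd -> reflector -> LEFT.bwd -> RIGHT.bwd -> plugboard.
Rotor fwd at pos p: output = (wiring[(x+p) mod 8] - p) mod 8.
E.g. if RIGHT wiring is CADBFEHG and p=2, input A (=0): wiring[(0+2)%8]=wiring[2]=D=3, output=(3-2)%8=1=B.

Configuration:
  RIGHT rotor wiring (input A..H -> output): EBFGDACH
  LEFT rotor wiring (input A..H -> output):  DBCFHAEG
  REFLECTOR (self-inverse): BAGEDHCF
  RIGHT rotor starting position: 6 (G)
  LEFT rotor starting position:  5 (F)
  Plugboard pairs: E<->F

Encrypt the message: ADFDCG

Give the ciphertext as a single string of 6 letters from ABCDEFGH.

Answer: EBACHC

Derivation:
Char 1 ('A'): step: R->7, L=5; A->plug->A->R->A->L->D->refl->E->L'->E->R'->F->plug->E
Char 2 ('D'): step: R->0, L->6 (L advanced); D->plug->D->R->G->L->B->refl->A->L'->B->R'->B->plug->B
Char 3 ('F'): step: R->1, L=6; F->plug->E->R->H->L->C->refl->G->L'->A->R'->A->plug->A
Char 4 ('D'): step: R->2, L=6; D->plug->D->R->G->L->B->refl->A->L'->B->R'->C->plug->C
Char 5 ('C'): step: R->3, L=6; C->plug->C->R->F->L->H->refl->F->L'->C->R'->H->plug->H
Char 6 ('G'): step: R->4, L=6; G->plug->G->R->B->L->A->refl->B->L'->G->R'->C->plug->C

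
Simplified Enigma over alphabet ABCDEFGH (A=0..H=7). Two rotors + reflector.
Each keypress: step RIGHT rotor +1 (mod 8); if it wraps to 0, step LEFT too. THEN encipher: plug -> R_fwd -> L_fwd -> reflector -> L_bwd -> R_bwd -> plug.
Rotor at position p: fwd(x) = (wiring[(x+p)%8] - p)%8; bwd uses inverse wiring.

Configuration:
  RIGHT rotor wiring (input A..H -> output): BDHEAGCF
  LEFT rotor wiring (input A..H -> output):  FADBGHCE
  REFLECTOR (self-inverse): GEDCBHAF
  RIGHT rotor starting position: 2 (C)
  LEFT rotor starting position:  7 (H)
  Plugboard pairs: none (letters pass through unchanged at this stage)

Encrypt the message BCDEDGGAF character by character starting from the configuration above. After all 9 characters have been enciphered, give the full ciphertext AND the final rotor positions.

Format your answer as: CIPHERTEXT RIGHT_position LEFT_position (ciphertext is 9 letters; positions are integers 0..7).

Answer: GDGFEFFEE 3 0

Derivation:
Char 1 ('B'): step: R->3, L=7; B->plug->B->R->F->L->H->refl->F->L'->A->R'->G->plug->G
Char 2 ('C'): step: R->4, L=7; C->plug->C->R->G->L->A->refl->G->L'->B->R'->D->plug->D
Char 3 ('D'): step: R->5, L=7; D->plug->D->R->E->L->C->refl->D->L'->H->R'->G->plug->G
Char 4 ('E'): step: R->6, L=7; E->plug->E->R->B->L->G->refl->A->L'->G->R'->F->plug->F
Char 5 ('D'): step: R->7, L=7; D->plug->D->R->A->L->F->refl->H->L'->F->R'->E->plug->E
Char 6 ('G'): step: R->0, L->0 (L advanced); G->plug->G->R->C->L->D->refl->C->L'->G->R'->F->plug->F
Char 7 ('G'): step: R->1, L=0; G->plug->G->R->E->L->G->refl->A->L'->B->R'->F->plug->F
Char 8 ('A'): step: R->2, L=0; A->plug->A->R->F->L->H->refl->F->L'->A->R'->E->plug->E
Char 9 ('F'): step: R->3, L=0; F->plug->F->R->G->L->C->refl->D->L'->C->R'->E->plug->E
Final: ciphertext=GDGFEFFEE, RIGHT=3, LEFT=0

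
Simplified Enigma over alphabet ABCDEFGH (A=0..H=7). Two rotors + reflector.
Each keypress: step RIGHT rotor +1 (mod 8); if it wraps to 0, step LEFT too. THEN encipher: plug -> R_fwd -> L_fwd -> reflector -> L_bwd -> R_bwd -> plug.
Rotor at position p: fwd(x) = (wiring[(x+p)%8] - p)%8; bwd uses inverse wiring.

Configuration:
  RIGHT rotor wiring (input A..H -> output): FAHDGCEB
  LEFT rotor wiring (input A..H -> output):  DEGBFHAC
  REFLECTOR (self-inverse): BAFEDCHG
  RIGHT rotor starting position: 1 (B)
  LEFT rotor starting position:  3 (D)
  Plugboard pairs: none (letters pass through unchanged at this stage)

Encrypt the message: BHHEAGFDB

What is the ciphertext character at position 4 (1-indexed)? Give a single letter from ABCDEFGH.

Char 1 ('B'): step: R->2, L=3; B->plug->B->R->B->L->C->refl->F->L'->D->R'->G->plug->G
Char 2 ('H'): step: R->3, L=3; H->plug->H->R->E->L->H->refl->G->L'->A->R'->A->plug->A
Char 3 ('H'): step: R->4, L=3; H->plug->H->R->H->L->D->refl->E->L'->C->R'->A->plug->A
Char 4 ('E'): step: R->5, L=3; E->plug->E->R->D->L->F->refl->C->L'->B->R'->H->plug->H

H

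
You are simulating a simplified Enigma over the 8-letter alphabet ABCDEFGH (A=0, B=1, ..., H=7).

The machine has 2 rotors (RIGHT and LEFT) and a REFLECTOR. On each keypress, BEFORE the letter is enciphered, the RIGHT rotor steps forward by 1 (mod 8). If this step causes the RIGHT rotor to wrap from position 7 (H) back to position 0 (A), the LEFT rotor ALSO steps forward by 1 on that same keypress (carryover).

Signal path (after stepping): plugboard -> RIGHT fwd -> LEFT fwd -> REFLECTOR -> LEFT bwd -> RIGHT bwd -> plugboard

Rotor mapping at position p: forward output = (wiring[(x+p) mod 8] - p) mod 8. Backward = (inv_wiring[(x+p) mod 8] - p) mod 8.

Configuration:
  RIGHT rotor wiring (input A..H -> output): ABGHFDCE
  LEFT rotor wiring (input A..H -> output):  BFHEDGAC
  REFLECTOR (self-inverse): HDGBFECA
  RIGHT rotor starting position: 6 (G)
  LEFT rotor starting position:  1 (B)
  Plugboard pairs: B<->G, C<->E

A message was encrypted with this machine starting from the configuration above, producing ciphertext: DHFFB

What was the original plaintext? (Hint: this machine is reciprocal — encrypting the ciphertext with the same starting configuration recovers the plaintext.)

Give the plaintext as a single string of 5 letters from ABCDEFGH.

Char 1 ('D'): step: R->7, L=1; D->plug->D->R->H->L->A->refl->H->L'->F->R'->A->plug->A
Char 2 ('H'): step: R->0, L->2 (L advanced); H->plug->H->R->E->L->G->refl->C->L'->B->R'->B->plug->G
Char 3 ('F'): step: R->1, L=2; F->plug->F->R->B->L->C->refl->G->L'->E->R'->D->plug->D
Char 4 ('F'): step: R->2, L=2; F->plug->F->R->C->L->B->refl->D->L'->H->R'->H->plug->H
Char 5 ('B'): step: R->3, L=2; B->plug->G->R->G->L->H->refl->A->L'->F->R'->F->plug->F

Answer: AGDHF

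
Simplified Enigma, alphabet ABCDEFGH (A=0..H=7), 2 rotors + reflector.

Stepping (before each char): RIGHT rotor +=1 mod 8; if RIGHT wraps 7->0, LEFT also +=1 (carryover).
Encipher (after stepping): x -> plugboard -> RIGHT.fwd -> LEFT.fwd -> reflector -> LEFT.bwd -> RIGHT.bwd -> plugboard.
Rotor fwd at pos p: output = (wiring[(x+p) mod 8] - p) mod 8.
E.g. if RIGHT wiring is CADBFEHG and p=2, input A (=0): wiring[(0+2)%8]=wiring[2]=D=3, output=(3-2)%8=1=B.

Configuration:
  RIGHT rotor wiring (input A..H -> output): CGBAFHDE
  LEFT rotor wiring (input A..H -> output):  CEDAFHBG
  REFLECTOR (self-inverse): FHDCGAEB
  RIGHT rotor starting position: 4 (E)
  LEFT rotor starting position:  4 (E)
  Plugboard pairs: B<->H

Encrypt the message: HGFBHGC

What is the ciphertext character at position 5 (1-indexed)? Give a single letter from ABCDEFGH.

Char 1 ('H'): step: R->5, L=4; H->plug->B->R->G->L->H->refl->B->L'->A->R'->H->plug->B
Char 2 ('G'): step: R->6, L=4; G->plug->G->R->H->L->E->refl->G->L'->E->R'->C->plug->C
Char 3 ('F'): step: R->7, L=4; F->plug->F->R->G->L->H->refl->B->L'->A->R'->G->plug->G
Char 4 ('B'): step: R->0, L->5 (L advanced); B->plug->H->R->E->L->H->refl->B->L'->C->R'->A->plug->A
Char 5 ('H'): step: R->1, L=5; H->plug->B->R->A->L->C->refl->D->L'->G->R'->E->plug->E

E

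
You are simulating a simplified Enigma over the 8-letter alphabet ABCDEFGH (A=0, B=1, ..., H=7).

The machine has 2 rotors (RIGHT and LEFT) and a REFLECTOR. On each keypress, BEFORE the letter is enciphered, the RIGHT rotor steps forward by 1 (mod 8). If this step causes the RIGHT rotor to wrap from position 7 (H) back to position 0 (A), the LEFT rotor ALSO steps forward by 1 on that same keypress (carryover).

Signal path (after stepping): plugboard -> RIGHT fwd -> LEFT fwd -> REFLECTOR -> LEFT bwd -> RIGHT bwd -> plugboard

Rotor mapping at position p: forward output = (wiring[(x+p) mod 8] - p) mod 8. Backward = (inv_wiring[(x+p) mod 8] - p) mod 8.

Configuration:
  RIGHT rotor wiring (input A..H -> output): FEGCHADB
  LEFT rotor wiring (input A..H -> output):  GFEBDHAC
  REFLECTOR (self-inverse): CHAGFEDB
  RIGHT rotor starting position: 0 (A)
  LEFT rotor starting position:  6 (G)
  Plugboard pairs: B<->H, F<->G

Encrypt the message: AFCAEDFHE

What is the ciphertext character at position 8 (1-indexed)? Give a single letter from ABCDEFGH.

Char 1 ('A'): step: R->1, L=6; A->plug->A->R->D->L->H->refl->B->L'->H->R'->E->plug->E
Char 2 ('F'): step: R->2, L=6; F->plug->G->R->D->L->H->refl->B->L'->H->R'->F->plug->G
Char 3 ('C'): step: R->3, L=6; C->plug->C->R->F->L->D->refl->G->L'->E->R'->B->plug->H
Char 4 ('A'): step: R->4, L=6; A->plug->A->R->D->L->H->refl->B->L'->H->R'->C->plug->C
Char 5 ('E'): step: R->5, L=6; E->plug->E->R->H->L->B->refl->H->L'->D->R'->A->plug->A
Char 6 ('D'): step: R->6, L=6; D->plug->D->R->G->L->F->refl->E->L'->B->R'->G->plug->F
Char 7 ('F'): step: R->7, L=6; F->plug->G->R->B->L->E->refl->F->L'->G->R'->B->plug->H
Char 8 ('H'): step: R->0, L->7 (L advanced); H->plug->B->R->E->L->C->refl->A->L'->G->R'->C->plug->C

C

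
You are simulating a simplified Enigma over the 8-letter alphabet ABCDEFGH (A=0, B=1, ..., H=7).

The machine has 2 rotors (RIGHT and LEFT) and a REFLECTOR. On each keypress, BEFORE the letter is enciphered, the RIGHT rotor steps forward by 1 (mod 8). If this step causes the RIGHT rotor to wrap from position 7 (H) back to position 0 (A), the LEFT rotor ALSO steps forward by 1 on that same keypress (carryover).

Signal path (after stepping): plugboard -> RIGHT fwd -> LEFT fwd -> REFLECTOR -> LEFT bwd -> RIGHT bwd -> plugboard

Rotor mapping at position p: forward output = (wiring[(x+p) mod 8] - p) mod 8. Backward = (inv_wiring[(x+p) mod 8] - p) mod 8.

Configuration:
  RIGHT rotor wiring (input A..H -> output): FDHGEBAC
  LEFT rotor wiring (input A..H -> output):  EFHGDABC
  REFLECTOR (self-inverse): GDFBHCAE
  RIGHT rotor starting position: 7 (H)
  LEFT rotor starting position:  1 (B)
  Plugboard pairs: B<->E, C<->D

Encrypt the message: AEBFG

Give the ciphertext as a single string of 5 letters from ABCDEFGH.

Char 1 ('A'): step: R->0, L->2 (L advanced); A->plug->A->R->F->L->A->refl->G->L'->D->R'->B->plug->E
Char 2 ('E'): step: R->1, L=2; E->plug->B->R->G->L->C->refl->F->L'->A->R'->E->plug->B
Char 3 ('B'): step: R->2, L=2; B->plug->E->R->G->L->C->refl->F->L'->A->R'->F->plug->F
Char 4 ('F'): step: R->3, L=2; F->plug->F->R->C->L->B->refl->D->L'->H->R'->E->plug->B
Char 5 ('G'): step: R->4, L=2; G->plug->G->R->D->L->G->refl->A->L'->F->R'->B->plug->E

Answer: EBFBE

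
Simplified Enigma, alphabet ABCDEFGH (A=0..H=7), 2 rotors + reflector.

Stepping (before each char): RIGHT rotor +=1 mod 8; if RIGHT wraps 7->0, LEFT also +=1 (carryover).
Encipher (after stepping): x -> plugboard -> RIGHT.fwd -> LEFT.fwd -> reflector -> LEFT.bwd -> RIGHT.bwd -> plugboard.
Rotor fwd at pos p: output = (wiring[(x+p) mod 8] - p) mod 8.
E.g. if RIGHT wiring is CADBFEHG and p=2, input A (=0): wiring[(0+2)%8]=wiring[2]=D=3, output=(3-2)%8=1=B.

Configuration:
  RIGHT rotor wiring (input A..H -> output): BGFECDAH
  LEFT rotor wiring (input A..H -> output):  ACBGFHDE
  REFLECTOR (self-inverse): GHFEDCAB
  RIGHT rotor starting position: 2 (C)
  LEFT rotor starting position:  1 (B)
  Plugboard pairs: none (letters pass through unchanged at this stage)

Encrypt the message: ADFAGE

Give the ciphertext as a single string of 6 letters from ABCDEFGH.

Answer: EAGHHA

Derivation:
Char 1 ('A'): step: R->3, L=1; A->plug->A->R->B->L->A->refl->G->L'->E->R'->E->plug->E
Char 2 ('D'): step: R->4, L=1; D->plug->D->R->D->L->E->refl->D->L'->G->R'->A->plug->A
Char 3 ('F'): step: R->5, L=1; F->plug->F->R->A->L->B->refl->H->L'->H->R'->G->plug->G
Char 4 ('A'): step: R->6, L=1; A->plug->A->R->C->L->F->refl->C->L'->F->R'->H->plug->H
Char 5 ('G'): step: R->7, L=1; G->plug->G->R->E->L->G->refl->A->L'->B->R'->H->plug->H
Char 6 ('E'): step: R->0, L->2 (L advanced); E->plug->E->R->C->L->D->refl->E->L'->B->R'->A->plug->A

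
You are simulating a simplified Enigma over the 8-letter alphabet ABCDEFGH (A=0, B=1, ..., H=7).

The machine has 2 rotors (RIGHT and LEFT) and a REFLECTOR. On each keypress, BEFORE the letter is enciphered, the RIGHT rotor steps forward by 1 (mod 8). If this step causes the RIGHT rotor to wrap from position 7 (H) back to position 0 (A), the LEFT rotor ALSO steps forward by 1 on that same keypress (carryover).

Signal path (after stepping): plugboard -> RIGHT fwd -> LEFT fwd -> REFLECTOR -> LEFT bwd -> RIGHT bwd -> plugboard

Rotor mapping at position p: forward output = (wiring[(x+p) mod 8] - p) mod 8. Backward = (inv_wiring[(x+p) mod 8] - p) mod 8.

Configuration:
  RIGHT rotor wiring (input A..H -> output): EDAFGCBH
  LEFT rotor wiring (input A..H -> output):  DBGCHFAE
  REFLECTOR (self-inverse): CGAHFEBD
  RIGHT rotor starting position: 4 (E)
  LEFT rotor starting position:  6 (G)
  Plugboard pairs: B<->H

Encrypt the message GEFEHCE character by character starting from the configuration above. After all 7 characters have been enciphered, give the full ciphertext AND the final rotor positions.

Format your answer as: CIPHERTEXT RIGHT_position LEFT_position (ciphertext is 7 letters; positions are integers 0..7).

Char 1 ('G'): step: R->5, L=6; G->plug->G->R->A->L->C->refl->A->L'->E->R'->B->plug->H
Char 2 ('E'): step: R->6, L=6; E->plug->E->R->C->L->F->refl->E->L'->F->R'->D->plug->D
Char 3 ('F'): step: R->7, L=6; F->plug->F->R->H->L->H->refl->D->L'->D->R'->G->plug->G
Char 4 ('E'): step: R->0, L->7 (L advanced); E->plug->E->R->G->L->G->refl->B->L'->H->R'->H->plug->B
Char 5 ('H'): step: R->1, L=7; H->plug->B->R->H->L->B->refl->G->L'->G->R'->G->plug->G
Char 6 ('C'): step: R->2, L=7; C->plug->C->R->E->L->D->refl->H->L'->D->R'->B->plug->H
Char 7 ('E'): step: R->3, L=7; E->plug->E->R->E->L->D->refl->H->L'->D->R'->B->plug->H
Final: ciphertext=HDGBGHH, RIGHT=3, LEFT=7

Answer: HDGBGHH 3 7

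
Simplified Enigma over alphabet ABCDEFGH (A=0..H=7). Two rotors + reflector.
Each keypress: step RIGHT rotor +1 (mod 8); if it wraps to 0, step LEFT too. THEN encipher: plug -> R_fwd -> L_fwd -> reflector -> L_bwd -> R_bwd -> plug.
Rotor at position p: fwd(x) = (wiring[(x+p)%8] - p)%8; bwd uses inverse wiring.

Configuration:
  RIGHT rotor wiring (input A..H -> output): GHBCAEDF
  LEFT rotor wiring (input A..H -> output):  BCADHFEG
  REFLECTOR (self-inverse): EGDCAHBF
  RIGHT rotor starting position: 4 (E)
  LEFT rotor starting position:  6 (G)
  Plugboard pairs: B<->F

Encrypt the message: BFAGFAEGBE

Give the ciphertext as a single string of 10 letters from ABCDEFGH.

Answer: EACADFCAGH

Derivation:
Char 1 ('B'): step: R->5, L=6; B->plug->F->R->E->L->C->refl->D->L'->C->R'->E->plug->E
Char 2 ('F'): step: R->6, L=6; F->plug->B->R->H->L->H->refl->F->L'->F->R'->A->plug->A
Char 3 ('A'): step: R->7, L=6; A->plug->A->R->G->L->B->refl->G->L'->A->R'->C->plug->C
Char 4 ('G'): step: R->0, L->7 (L advanced); G->plug->G->R->D->L->B->refl->G->L'->G->R'->A->plug->A
Char 5 ('F'): step: R->1, L=7; F->plug->B->R->A->L->H->refl->F->L'->H->R'->D->plug->D
Char 6 ('A'): step: R->2, L=7; A->plug->A->R->H->L->F->refl->H->L'->A->R'->B->plug->F
Char 7 ('E'): step: R->3, L=7; E->plug->E->R->C->L->D->refl->C->L'->B->R'->C->plug->C
Char 8 ('G'): step: R->4, L=7; G->plug->G->R->F->L->A->refl->E->L'->E->R'->A->plug->A
Char 9 ('B'): step: R->5, L=7; B->plug->F->R->E->L->E->refl->A->L'->F->R'->G->plug->G
Char 10 ('E'): step: R->6, L=7; E->plug->E->R->D->L->B->refl->G->L'->G->R'->H->plug->H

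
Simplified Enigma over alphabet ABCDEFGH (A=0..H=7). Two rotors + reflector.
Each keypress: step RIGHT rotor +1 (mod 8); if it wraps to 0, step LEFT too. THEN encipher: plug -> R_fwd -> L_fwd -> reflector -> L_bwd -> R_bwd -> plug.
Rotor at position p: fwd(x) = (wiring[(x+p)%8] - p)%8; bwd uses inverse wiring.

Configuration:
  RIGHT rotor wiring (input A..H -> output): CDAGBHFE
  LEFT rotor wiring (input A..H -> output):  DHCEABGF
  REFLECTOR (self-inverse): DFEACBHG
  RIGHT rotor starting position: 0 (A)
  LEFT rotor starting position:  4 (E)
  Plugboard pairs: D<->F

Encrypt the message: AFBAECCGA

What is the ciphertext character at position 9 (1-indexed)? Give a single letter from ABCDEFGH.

Char 1 ('A'): step: R->1, L=4; A->plug->A->R->C->L->C->refl->E->L'->A->R'->D->plug->F
Char 2 ('F'): step: R->2, L=4; F->plug->D->R->F->L->D->refl->A->L'->H->R'->C->plug->C
Char 3 ('B'): step: R->3, L=4; B->plug->B->R->G->L->G->refl->H->L'->E->R'->C->plug->C
Char 4 ('A'): step: R->4, L=4; A->plug->A->R->F->L->D->refl->A->L'->H->R'->F->plug->D
Char 5 ('E'): step: R->5, L=4; E->plug->E->R->G->L->G->refl->H->L'->E->R'->H->plug->H
Char 6 ('C'): step: R->6, L=4; C->plug->C->R->E->L->H->refl->G->L'->G->R'->B->plug->B
Char 7 ('C'): step: R->7, L=4; C->plug->C->R->E->L->H->refl->G->L'->G->R'->H->plug->H
Char 8 ('G'): step: R->0, L->5 (L advanced); G->plug->G->R->F->L->F->refl->B->L'->B->R'->E->plug->E
Char 9 ('A'): step: R->1, L=5; A->plug->A->R->C->L->A->refl->D->L'->H->R'->B->plug->B

B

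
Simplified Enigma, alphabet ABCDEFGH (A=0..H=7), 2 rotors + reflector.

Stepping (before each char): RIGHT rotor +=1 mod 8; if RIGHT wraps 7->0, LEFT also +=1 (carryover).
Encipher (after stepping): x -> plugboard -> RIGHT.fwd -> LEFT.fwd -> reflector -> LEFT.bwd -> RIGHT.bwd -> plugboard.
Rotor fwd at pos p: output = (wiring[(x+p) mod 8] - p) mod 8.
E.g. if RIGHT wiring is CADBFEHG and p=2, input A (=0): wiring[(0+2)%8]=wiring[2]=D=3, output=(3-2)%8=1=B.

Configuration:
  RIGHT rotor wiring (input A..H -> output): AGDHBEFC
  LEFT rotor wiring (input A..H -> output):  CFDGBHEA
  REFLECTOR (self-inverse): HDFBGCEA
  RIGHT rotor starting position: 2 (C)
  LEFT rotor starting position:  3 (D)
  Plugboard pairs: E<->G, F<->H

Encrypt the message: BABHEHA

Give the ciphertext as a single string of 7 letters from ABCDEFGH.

Char 1 ('B'): step: R->3, L=3; B->plug->B->R->G->L->C->refl->F->L'->E->R'->A->plug->A
Char 2 ('A'): step: R->4, L=3; A->plug->A->R->F->L->H->refl->A->L'->H->R'->G->plug->E
Char 3 ('B'): step: R->5, L=3; B->plug->B->R->A->L->D->refl->B->L'->D->R'->D->plug->D
Char 4 ('H'): step: R->6, L=3; H->plug->F->R->B->L->G->refl->E->L'->C->R'->C->plug->C
Char 5 ('E'): step: R->7, L=3; E->plug->G->R->F->L->H->refl->A->L'->H->R'->C->plug->C
Char 6 ('H'): step: R->0, L->4 (L advanced); H->plug->F->R->E->L->G->refl->E->L'->D->R'->C->plug->C
Char 7 ('A'): step: R->1, L=4; A->plug->A->R->F->L->B->refl->D->L'->B->R'->G->plug->E

Answer: AEDCCCE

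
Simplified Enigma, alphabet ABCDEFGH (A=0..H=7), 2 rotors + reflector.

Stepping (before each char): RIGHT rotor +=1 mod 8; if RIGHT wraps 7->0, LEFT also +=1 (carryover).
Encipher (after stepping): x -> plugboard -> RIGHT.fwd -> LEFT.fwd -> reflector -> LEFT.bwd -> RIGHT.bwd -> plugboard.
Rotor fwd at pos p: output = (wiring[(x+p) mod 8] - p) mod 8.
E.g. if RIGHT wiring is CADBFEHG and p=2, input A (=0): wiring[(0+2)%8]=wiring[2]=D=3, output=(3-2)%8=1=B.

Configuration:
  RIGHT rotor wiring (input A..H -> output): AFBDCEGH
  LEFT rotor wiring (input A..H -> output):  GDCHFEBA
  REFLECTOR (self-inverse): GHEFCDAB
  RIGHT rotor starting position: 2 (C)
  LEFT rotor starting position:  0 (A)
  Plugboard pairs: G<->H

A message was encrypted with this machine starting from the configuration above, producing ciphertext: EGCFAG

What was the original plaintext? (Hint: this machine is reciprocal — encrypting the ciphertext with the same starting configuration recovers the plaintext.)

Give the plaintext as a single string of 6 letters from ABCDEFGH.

Char 1 ('E'): step: R->3, L=0; E->plug->E->R->E->L->F->refl->D->L'->B->R'->C->plug->C
Char 2 ('G'): step: R->4, L=0; G->plug->H->R->H->L->A->refl->G->L'->A->R'->B->plug->B
Char 3 ('C'): step: R->5, L=0; C->plug->C->R->C->L->C->refl->E->L'->F->R'->H->plug->G
Char 4 ('F'): step: R->6, L=0; F->plug->F->R->F->L->E->refl->C->L'->C->R'->C->plug->C
Char 5 ('A'): step: R->7, L=0; A->plug->A->R->A->L->G->refl->A->L'->H->R'->H->plug->G
Char 6 ('G'): step: R->0, L->1 (L advanced); G->plug->H->R->H->L->F->refl->D->L'->E->R'->F->plug->F

Answer: CBGCGF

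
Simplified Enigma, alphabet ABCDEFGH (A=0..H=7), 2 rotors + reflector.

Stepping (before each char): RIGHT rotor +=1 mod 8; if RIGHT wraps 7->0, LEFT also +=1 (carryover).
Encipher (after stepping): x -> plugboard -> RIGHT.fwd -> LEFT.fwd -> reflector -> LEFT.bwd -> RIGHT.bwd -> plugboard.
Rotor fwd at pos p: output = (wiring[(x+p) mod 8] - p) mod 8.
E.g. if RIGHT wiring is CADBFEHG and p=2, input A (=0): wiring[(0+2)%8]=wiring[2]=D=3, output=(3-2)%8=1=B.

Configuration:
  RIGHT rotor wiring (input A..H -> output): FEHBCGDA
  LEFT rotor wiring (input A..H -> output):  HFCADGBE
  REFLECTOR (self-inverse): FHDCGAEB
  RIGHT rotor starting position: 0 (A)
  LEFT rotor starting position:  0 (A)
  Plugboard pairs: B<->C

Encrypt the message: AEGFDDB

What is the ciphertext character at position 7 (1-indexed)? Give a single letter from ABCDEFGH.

Char 1 ('A'): step: R->1, L=0; A->plug->A->R->D->L->A->refl->F->L'->B->R'->D->plug->D
Char 2 ('E'): step: R->2, L=0; E->plug->E->R->B->L->F->refl->A->L'->D->R'->G->plug->G
Char 3 ('G'): step: R->3, L=0; G->plug->G->R->B->L->F->refl->A->L'->D->R'->C->plug->B
Char 4 ('F'): step: R->4, L=0; F->plug->F->R->A->L->H->refl->B->L'->G->R'->A->plug->A
Char 5 ('D'): step: R->5, L=0; D->plug->D->R->A->L->H->refl->B->L'->G->R'->B->plug->C
Char 6 ('D'): step: R->6, L=0; D->plug->D->R->G->L->B->refl->H->L'->A->R'->H->plug->H
Char 7 ('B'): step: R->7, L=0; B->plug->C->R->F->L->G->refl->E->L'->H->R'->G->plug->G

G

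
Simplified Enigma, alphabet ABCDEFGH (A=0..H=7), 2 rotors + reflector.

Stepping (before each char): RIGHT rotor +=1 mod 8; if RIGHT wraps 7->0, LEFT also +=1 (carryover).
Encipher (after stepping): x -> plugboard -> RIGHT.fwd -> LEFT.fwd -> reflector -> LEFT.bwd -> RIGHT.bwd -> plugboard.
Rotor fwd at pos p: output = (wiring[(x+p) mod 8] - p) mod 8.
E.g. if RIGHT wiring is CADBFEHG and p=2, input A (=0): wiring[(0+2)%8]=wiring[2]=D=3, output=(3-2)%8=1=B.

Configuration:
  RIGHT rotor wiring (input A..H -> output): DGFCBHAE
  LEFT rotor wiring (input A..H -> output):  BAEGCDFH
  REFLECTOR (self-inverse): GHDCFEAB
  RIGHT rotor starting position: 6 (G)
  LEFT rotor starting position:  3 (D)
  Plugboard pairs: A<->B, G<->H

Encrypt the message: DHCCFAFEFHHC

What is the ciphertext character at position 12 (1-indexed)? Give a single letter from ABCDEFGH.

Char 1 ('D'): step: R->7, L=3; D->plug->D->R->G->L->F->refl->E->L'->E->R'->B->plug->A
Char 2 ('H'): step: R->0, L->4 (L advanced); H->plug->G->R->A->L->G->refl->A->L'->G->R'->B->plug->A
Char 3 ('C'): step: R->1, L=4; C->plug->C->R->B->L->H->refl->B->L'->C->R'->H->plug->G
Char 4 ('C'): step: R->2, L=4; C->plug->C->R->H->L->C->refl->D->L'->D->R'->A->plug->B
Char 5 ('F'): step: R->3, L=4; F->plug->F->R->A->L->G->refl->A->L'->G->R'->B->plug->A
Char 6 ('A'): step: R->4, L=4; A->plug->B->R->D->L->D->refl->C->L'->H->R'->E->plug->E
Char 7 ('F'): step: R->5, L=4; F->plug->F->R->A->L->G->refl->A->L'->G->R'->D->plug->D
Char 8 ('E'): step: R->6, L=4; E->plug->E->R->H->L->C->refl->D->L'->D->R'->G->plug->H
Char 9 ('F'): step: R->7, L=4; F->plug->F->R->C->L->B->refl->H->L'->B->R'->H->plug->G
Char 10 ('H'): step: R->0, L->5 (L advanced); H->plug->G->R->A->L->G->refl->A->L'->B->R'->E->plug->E
Char 11 ('H'): step: R->1, L=5; H->plug->G->R->D->L->E->refl->F->L'->H->R'->F->plug->F
Char 12 ('C'): step: R->2, L=5; C->plug->C->R->H->L->F->refl->E->L'->D->R'->A->plug->B

B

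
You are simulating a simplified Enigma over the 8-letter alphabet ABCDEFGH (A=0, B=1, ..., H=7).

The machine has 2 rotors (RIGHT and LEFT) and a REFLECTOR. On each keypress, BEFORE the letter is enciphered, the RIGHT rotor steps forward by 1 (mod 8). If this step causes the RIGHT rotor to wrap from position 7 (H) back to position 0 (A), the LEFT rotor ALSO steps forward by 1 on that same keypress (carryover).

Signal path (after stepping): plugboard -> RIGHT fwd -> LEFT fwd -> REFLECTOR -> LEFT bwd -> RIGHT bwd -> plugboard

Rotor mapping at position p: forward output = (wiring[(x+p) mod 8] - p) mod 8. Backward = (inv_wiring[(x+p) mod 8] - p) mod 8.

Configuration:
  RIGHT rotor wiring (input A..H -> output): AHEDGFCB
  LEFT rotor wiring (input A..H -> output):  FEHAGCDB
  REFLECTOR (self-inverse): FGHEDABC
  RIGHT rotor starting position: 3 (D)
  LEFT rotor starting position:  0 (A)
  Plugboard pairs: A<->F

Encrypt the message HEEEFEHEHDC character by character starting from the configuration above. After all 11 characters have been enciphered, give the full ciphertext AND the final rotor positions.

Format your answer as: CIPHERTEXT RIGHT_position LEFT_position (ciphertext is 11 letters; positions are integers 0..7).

Answer: EBDABAFBGGA 6 1

Derivation:
Char 1 ('H'): step: R->4, L=0; H->plug->H->R->H->L->B->refl->G->L'->E->R'->E->plug->E
Char 2 ('E'): step: R->5, L=0; E->plug->E->R->C->L->H->refl->C->L'->F->R'->B->plug->B
Char 3 ('E'): step: R->6, L=0; E->plug->E->R->G->L->D->refl->E->L'->B->R'->D->plug->D
Char 4 ('E'): step: R->7, L=0; E->plug->E->R->E->L->G->refl->B->L'->H->R'->F->plug->A
Char 5 ('F'): step: R->0, L->1 (L advanced); F->plug->A->R->A->L->D->refl->E->L'->H->R'->B->plug->B
Char 6 ('E'): step: R->1, L=1; E->plug->E->R->E->L->B->refl->G->L'->B->R'->F->plug->A
Char 7 ('H'): step: R->2, L=1; H->plug->H->R->F->L->C->refl->H->L'->C->R'->A->plug->F
Char 8 ('E'): step: R->3, L=1; E->plug->E->R->G->L->A->refl->F->L'->D->R'->B->plug->B
Char 9 ('H'): step: R->4, L=1; H->plug->H->R->H->L->E->refl->D->L'->A->R'->G->plug->G
Char 10 ('D'): step: R->5, L=1; D->plug->D->R->D->L->F->refl->A->L'->G->R'->G->plug->G
Char 11 ('C'): step: R->6, L=1; C->plug->C->R->C->L->H->refl->C->L'->F->R'->F->plug->A
Final: ciphertext=EBDABAFBGGA, RIGHT=6, LEFT=1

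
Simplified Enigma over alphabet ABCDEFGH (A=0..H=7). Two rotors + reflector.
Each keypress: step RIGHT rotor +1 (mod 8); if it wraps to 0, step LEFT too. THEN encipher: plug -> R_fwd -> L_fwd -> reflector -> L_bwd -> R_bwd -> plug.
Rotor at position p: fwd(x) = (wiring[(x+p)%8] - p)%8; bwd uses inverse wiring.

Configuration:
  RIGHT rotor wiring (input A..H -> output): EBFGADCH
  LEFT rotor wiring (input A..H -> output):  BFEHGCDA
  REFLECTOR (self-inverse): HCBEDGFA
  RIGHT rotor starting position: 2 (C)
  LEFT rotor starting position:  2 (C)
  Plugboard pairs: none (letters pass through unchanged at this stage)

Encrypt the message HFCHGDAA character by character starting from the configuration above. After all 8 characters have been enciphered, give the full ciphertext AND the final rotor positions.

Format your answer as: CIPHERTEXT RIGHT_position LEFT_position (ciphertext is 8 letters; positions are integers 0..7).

Answer: DGDBAHFG 2 3

Derivation:
Char 1 ('H'): step: R->3, L=2; H->plug->H->R->C->L->E->refl->D->L'->H->R'->D->plug->D
Char 2 ('F'): step: R->4, L=2; F->plug->F->R->F->L->G->refl->F->L'->B->R'->G->plug->G
Char 3 ('C'): step: R->5, L=2; C->plug->C->R->C->L->E->refl->D->L'->H->R'->D->plug->D
Char 4 ('H'): step: R->6, L=2; H->plug->H->R->F->L->G->refl->F->L'->B->R'->B->plug->B
Char 5 ('G'): step: R->7, L=2; G->plug->G->R->E->L->B->refl->C->L'->A->R'->A->plug->A
Char 6 ('D'): step: R->0, L->3 (L advanced); D->plug->D->R->G->L->C->refl->B->L'->H->R'->H->plug->H
Char 7 ('A'): step: R->1, L=3; A->plug->A->R->A->L->E->refl->D->L'->B->R'->F->plug->F
Char 8 ('A'): step: R->2, L=3; A->plug->A->R->D->L->A->refl->H->L'->C->R'->G->plug->G
Final: ciphertext=DGDBAHFG, RIGHT=2, LEFT=3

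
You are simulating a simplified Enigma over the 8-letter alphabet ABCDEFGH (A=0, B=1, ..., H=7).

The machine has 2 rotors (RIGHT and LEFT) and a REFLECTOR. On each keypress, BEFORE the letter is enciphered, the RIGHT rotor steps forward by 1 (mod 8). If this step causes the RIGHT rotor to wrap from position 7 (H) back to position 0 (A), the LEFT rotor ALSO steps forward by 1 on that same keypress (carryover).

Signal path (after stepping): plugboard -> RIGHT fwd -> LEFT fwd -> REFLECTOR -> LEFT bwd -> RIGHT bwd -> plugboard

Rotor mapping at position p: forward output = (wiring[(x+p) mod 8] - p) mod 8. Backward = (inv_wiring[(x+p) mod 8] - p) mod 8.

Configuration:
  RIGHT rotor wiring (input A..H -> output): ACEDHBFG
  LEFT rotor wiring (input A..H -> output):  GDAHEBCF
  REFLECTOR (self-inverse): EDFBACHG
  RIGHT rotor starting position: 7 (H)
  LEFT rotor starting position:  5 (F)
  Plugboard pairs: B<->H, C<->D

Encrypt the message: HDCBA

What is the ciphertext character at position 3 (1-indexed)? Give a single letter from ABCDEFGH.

Char 1 ('H'): step: R->0, L->6 (L advanced); H->plug->B->R->C->L->A->refl->E->L'->A->R'->A->plug->A
Char 2 ('D'): step: R->1, L=6; D->plug->C->R->C->L->A->refl->E->L'->A->R'->E->plug->E
Char 3 ('C'): step: R->2, L=6; C->plug->D->R->H->L->D->refl->B->L'->F->R'->C->plug->D

D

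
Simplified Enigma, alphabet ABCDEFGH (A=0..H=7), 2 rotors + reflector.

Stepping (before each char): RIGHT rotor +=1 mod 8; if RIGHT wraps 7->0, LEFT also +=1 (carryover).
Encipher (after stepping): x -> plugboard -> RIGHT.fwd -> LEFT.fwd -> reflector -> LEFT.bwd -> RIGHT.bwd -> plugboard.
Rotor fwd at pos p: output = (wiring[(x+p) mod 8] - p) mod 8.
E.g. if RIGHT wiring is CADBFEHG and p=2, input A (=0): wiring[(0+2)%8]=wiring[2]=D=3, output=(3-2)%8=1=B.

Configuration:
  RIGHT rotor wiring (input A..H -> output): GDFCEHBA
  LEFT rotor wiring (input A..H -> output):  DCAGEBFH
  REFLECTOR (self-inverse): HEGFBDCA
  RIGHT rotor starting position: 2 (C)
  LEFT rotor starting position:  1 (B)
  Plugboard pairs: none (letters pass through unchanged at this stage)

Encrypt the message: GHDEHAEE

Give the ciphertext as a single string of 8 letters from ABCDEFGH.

Answer: EFBGEGCA

Derivation:
Char 1 ('G'): step: R->3, L=1; G->plug->G->R->A->L->B->refl->E->L'->F->R'->E->plug->E
Char 2 ('H'): step: R->4, L=1; H->plug->H->R->G->L->G->refl->C->L'->H->R'->F->plug->F
Char 3 ('D'): step: R->5, L=1; D->plug->D->R->B->L->H->refl->A->L'->E->R'->B->plug->B
Char 4 ('E'): step: R->6, L=1; E->plug->E->R->H->L->C->refl->G->L'->G->R'->G->plug->G
Char 5 ('H'): step: R->7, L=1; H->plug->H->R->C->L->F->refl->D->L'->D->R'->E->plug->E
Char 6 ('A'): step: R->0, L->2 (L advanced); A->plug->A->R->G->L->B->refl->E->L'->B->R'->G->plug->G
Char 7 ('E'): step: R->1, L=2; E->plug->E->R->G->L->B->refl->E->L'->B->R'->C->plug->C
Char 8 ('E'): step: R->2, L=2; E->plug->E->R->H->L->A->refl->H->L'->D->R'->A->plug->A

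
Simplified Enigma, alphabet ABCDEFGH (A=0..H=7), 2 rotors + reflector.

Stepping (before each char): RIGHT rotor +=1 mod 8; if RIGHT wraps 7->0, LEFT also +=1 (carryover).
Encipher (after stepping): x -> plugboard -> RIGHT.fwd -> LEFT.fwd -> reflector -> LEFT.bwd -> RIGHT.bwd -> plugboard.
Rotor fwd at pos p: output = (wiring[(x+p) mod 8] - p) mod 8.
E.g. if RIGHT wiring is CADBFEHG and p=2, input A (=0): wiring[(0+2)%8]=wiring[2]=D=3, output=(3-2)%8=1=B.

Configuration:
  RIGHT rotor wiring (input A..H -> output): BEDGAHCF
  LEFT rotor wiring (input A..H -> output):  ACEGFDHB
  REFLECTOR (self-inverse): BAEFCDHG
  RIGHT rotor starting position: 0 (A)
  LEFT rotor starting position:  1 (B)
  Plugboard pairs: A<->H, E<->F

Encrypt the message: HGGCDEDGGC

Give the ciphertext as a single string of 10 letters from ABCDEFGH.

Answer: GDFEADABBD

Derivation:
Char 1 ('H'): step: R->1, L=1; H->plug->A->R->D->L->E->refl->C->L'->E->R'->G->plug->G
Char 2 ('G'): step: R->2, L=1; G->plug->G->R->H->L->H->refl->G->L'->F->R'->D->plug->D
Char 3 ('G'): step: R->3, L=1; G->plug->G->R->B->L->D->refl->F->L'->C->R'->E->plug->F
Char 4 ('C'): step: R->4, L=1; C->plug->C->R->G->L->A->refl->B->L'->A->R'->F->plug->E
Char 5 ('D'): step: R->5, L=1; D->plug->D->R->E->L->C->refl->E->L'->D->R'->H->plug->A
Char 6 ('E'): step: R->6, L=1; E->plug->F->R->A->L->B->refl->A->L'->G->R'->D->plug->D
Char 7 ('D'): step: R->7, L=1; D->plug->D->R->E->L->C->refl->E->L'->D->R'->H->plug->A
Char 8 ('G'): step: R->0, L->2 (L advanced); G->plug->G->R->C->L->D->refl->F->L'->E->R'->B->plug->B
Char 9 ('G'): step: R->1, L=2; G->plug->G->R->E->L->F->refl->D->L'->C->R'->B->plug->B
Char 10 ('C'): step: R->2, L=2; C->plug->C->R->G->L->G->refl->H->L'->F->R'->D->plug->D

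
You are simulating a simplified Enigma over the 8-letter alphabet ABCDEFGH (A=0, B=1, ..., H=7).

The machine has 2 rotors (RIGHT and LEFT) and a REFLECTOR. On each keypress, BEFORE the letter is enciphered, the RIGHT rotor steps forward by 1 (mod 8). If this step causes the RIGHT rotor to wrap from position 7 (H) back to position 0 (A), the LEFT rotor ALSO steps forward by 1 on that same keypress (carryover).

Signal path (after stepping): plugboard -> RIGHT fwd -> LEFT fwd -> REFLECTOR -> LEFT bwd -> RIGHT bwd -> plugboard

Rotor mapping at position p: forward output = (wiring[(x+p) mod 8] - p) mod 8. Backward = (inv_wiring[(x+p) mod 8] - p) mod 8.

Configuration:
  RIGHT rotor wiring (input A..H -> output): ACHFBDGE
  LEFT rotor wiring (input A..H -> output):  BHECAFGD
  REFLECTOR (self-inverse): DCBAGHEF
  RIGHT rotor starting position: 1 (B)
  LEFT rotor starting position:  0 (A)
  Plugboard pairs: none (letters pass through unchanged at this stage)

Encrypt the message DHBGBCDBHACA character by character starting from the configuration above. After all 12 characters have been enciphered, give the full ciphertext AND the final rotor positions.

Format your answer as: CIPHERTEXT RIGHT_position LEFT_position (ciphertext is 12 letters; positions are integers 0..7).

Char 1 ('D'): step: R->2, L=0; D->plug->D->R->B->L->H->refl->F->L'->F->R'->A->plug->A
Char 2 ('H'): step: R->3, L=0; H->plug->H->R->E->L->A->refl->D->L'->H->R'->G->plug->G
Char 3 ('B'): step: R->4, L=0; B->plug->B->R->H->L->D->refl->A->L'->E->R'->E->plug->E
Char 4 ('G'): step: R->5, L=0; G->plug->G->R->A->L->B->refl->C->L'->D->R'->D->plug->D
Char 5 ('B'): step: R->6, L=0; B->plug->B->R->G->L->G->refl->E->L'->C->R'->C->plug->C
Char 6 ('C'): step: R->7, L=0; C->plug->C->R->D->L->C->refl->B->L'->A->R'->D->plug->D
Char 7 ('D'): step: R->0, L->1 (L advanced); D->plug->D->R->F->L->F->refl->H->L'->D->R'->F->plug->F
Char 8 ('B'): step: R->1, L=1; B->plug->B->R->G->L->C->refl->B->L'->C->R'->E->plug->E
Char 9 ('H'): step: R->2, L=1; H->plug->H->R->A->L->G->refl->E->L'->E->R'->E->plug->E
Char 10 ('A'): step: R->3, L=1; A->plug->A->R->C->L->B->refl->C->L'->G->R'->B->plug->B
Char 11 ('C'): step: R->4, L=1; C->plug->C->R->C->L->B->refl->C->L'->G->R'->F->plug->F
Char 12 ('A'): step: R->5, L=1; A->plug->A->R->G->L->C->refl->B->L'->C->R'->F->plug->F
Final: ciphertext=AGEDCDFEEBFF, RIGHT=5, LEFT=1

Answer: AGEDCDFEEBFF 5 1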